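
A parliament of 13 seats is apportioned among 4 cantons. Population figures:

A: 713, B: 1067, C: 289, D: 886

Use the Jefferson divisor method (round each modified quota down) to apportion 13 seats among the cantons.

Standard divisor 2955/13 ≈ 227.308; standard quotas: A 3.137, B 4.694, C 1.271, D 3.898.
Rounding down gives 3, 4, 1, 3 = 11 seats, so the divisor must be adjusted.
With modified divisor 200: modified quotas A 3.565, B 5.335, C 1.445, D 4.430.
Rounding down: A 3, B 5, C 1, D 4 (total 13).

A=3, B=5, C=1, D=4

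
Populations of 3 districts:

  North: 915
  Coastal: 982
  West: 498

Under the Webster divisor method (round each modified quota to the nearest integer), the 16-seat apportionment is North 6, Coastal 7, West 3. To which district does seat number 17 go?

Priority for the next seat is population ÷ (current seats + 0.5).
Priorities: North 140.769, Coastal 130.933, West 142.286.
Highest priority: West.

West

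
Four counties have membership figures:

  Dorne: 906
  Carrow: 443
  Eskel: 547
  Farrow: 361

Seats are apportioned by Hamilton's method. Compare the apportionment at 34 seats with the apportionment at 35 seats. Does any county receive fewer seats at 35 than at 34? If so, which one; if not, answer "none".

none

At 34 seats: Dorne 14, Carrow 7, Eskel 8, Farrow 5.
At 35 seats: Dorne 14, Carrow 7, Eskel 8, Farrow 6.
No county's allocation decreased.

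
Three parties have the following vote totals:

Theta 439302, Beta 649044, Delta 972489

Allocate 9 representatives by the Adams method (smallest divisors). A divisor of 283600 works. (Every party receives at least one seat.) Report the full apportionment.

With modified divisor 283600: modified quotas Theta 1.549, Beta 2.289, Delta 3.429.
Rounding up: Theta 2, Beta 3, Delta 4 (total 9).

Theta: 2, Beta: 3, Delta: 4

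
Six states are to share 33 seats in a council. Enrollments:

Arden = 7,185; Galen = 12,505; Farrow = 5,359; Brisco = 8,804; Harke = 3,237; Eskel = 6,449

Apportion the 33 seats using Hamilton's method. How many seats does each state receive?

Arden=5, Galen=10, Farrow=4, Brisco=7, Harke=2, Eskel=5

Total 43539; standard divisor 43539/33 ≈ 1319.364.
Standard quotas: Arden 5.4458, Galen 9.4781, Farrow 4.0618, Brisco 6.6729, Harke 2.4535, Eskel 4.8880.
Lower quotas: Arden 5, Galen 9, Farrow 4, Brisco 6, Harke 2, Eskel 4 (sum 30, leaving 3 seats).
Remainders in descending order: Eskel 0.8880, Brisco 0.6729, Galen 0.4781, Harke 0.4535, Arden 0.4458, Farrow 0.0618.
The surplus seats go to Eskel, Brisco, Galen.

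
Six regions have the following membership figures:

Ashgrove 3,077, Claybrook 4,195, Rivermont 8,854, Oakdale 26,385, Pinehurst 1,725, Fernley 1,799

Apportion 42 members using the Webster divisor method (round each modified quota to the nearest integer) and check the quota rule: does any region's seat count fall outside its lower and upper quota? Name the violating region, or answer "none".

Standard quotas: Ashgrove 2.807, Claybrook 3.827, Rivermont 8.078, Oakdale 24.072, Pinehurst 1.574, Fernley 1.641.
Webster allocation: Ashgrove 3, Claybrook 4, Rivermont 8, Oakdale 23, Pinehurst 2, Fernley 2.
Oakdale has quota 24.072 (lower 24, upper 25) but receives 23 — outside the quota interval.

Oakdale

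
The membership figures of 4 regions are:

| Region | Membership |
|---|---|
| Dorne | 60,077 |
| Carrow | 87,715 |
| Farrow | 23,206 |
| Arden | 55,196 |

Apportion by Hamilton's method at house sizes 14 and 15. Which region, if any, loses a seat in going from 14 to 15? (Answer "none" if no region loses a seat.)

At 14 seats: Dorne 4, Carrow 5, Farrow 2, Arden 3.
At 15 seats: Dorne 4, Carrow 6, Farrow 1, Arden 4.
Farrow drops from 2 to 1.

Farrow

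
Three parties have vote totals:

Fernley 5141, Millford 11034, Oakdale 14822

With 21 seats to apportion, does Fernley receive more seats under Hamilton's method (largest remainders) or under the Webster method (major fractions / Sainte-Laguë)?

Hamilton: Fernley 4, Millford 7, Oakdale 10.
Webster: Fernley 3, Millford 8, Oakdale 10.
Fernley gets 4 under Hamilton and 3 under Webster.

Hamilton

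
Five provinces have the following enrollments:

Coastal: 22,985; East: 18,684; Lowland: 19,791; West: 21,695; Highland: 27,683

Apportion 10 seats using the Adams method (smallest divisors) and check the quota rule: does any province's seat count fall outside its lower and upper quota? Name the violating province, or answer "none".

Standard quotas: Coastal 2.074, East 1.686, Lowland 1.786, West 1.957, Highland 2.498.
Adams allocation: Coastal 2, East 2, Lowland 2, West 2, Highland 2.
Every allocation lies between the lower and upper quota.

none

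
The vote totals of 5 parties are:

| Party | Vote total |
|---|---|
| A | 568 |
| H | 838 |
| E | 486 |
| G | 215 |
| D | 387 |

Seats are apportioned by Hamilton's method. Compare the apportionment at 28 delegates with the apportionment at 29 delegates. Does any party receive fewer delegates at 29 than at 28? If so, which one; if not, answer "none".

G

At 28 seats: A 6, H 9, E 6, G 3, D 4.
At 29 seats: A 7, H 10, E 6, G 2, D 4.
G drops from 3 to 2.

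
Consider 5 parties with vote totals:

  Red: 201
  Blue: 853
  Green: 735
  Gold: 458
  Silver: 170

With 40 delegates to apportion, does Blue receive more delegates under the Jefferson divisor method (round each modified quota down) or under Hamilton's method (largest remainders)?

Jefferson: Red 3, Blue 15, Green 12, Gold 8, Silver 2.
Hamilton: Red 3, Blue 14, Green 12, Gold 8, Silver 3.
Blue gets 15 under Jefferson and 14 under Hamilton.

Jefferson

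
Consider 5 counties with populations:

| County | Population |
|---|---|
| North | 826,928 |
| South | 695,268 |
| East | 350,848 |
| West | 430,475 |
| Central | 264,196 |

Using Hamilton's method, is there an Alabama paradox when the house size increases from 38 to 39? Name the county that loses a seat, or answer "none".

At 38 seats: North 12, South 10, East 5, West 7, Central 4.
At 39 seats: North 13, South 11, East 5, West 6, Central 4.
West drops from 7 to 6.

West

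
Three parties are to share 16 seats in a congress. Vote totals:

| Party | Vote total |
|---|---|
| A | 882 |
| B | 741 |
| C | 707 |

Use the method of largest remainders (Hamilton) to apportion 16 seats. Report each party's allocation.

The standard divisor is 2330/16 ≈ 145.625.
Standard quotas: A 6.057, B 5.088, C 4.855.
Lower quotas: A 6, B 5, C 4 (sum 15, leaving 1 seat).
Remainders in descending order: C 0.855, B 0.088, A 0.057.
The surplus seat goes to C.

A: 6; B: 5; C: 5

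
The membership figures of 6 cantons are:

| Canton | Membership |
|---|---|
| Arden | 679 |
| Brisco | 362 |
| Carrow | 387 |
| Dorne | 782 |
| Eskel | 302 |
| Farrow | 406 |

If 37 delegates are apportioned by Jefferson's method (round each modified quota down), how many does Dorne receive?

10

Standard divisor 2918/37 ≈ 78.865; standard quotas: Arden 8.610, Brisco 4.590, Carrow 4.907, Dorne 9.916, Eskel 3.829, Farrow 5.148.
Rounding down gives 8, 4, 4, 9, 3, 5 = 33 seats, so the divisor must be adjusted.
With modified divisor 74: modified quotas Arden 9.176, Brisco 4.892, Carrow 5.230, Dorne 10.568, Eskel 4.081, Farrow 5.486.
Rounding down: Arden 9, Brisco 4, Carrow 5, Dorne 10, Eskel 4, Farrow 5 (total 37).
Dorne receives 10.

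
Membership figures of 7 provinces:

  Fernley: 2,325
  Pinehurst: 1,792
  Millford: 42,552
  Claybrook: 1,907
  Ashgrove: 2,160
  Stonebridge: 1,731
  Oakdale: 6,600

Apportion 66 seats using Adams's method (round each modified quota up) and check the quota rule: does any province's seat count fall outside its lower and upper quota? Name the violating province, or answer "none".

Standard quotas: Fernley 2.598, Pinehurst 2.002, Millford 47.547, Claybrook 2.131, Ashgrove 2.414, Stonebridge 1.934, Oakdale 7.375.
Adams allocation: Fernley 3, Pinehurst 2, Millford 46, Claybrook 3, Ashgrove 3, Stonebridge 2, Oakdale 7.
Millford has quota 47.547 (lower 47, upper 48) but receives 46 — outside the quota interval.

Millford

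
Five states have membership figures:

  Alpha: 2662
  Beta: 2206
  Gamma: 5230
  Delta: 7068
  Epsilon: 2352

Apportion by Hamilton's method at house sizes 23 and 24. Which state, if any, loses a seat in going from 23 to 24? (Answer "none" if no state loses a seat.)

At 23 seats: Alpha 3, Beta 3, Gamma 6, Delta 8, Epsilon 3.
At 24 seats: Alpha 3, Beta 3, Gamma 6, Delta 9, Epsilon 3.
No state's allocation decreased.

none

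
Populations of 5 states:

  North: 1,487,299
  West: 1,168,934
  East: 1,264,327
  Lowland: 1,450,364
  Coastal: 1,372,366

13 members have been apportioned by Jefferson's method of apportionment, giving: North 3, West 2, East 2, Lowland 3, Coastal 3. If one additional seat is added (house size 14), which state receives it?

East

Priority for the next seat is population ÷ (current seats + 1).
Priorities: North 371824.750, West 389644.667, East 421442.333, Lowland 362591.000, Coastal 343091.500.
Highest priority: East.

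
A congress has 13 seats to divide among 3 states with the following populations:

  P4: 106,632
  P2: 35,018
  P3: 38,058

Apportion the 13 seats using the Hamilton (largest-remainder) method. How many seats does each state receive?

P4=8, P2=2, P3=3

Total 179708; standard divisor 179708/13 ≈ 13823.692.
Standard quotas: P4 7.7137, P2 2.5332, P3 2.7531.
Lower quotas: P4 7, P2 2, P3 2 (sum 11, leaving 2 seats).
Remainders in descending order: P3 0.7531, P4 0.7137, P2 0.5332.
Largest remainders: P3, P4 receive the extra seats.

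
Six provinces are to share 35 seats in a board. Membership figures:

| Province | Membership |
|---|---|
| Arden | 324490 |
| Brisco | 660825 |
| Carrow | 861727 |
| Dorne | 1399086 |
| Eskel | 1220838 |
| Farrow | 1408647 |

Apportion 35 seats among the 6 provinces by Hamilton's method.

Total 5875613; standard divisor 5875613/35 ≈ 167874.657.
Standard quotas: Arden 1.9329, Brisco 3.9364, Carrow 5.1332, Dorne 8.3341, Eskel 7.2723, Farrow 8.3911.
Lower quotas: Arden 1, Brisco 3, Carrow 5, Dorne 8, Eskel 7, Farrow 8 (sum 32, leaving 3 seats).
Remainders in descending order: Brisco 0.9364, Arden 0.9329, Farrow 0.3911, Dorne 0.3341, Eskel 0.2723, Carrow 0.1332.
Largest remainders: Brisco, Arden, Farrow receive the extra seats.

Arden 2, Brisco 4, Carrow 5, Dorne 8, Eskel 7, Farrow 9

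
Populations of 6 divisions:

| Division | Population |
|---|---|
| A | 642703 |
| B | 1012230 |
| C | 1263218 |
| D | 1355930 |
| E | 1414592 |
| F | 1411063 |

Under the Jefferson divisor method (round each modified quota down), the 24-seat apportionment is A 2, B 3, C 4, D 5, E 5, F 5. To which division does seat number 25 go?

B

Priority for the next seat is population ÷ (current seats + 1).
Priorities: A 214234.333, B 253057.500, C 252643.600, D 225988.333, E 235765.333, F 235177.167.
Highest priority: B.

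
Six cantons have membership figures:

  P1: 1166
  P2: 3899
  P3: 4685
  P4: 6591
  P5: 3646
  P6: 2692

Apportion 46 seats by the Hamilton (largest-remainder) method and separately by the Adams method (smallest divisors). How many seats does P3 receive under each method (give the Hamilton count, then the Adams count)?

10 and 9

Hamilton: P1 2, P2 8, P3 10, P4 13, P5 7, P6 6.
Adams: P1 3, P2 8, P3 9, P4 13, P5 7, P6 6.
P3 gets 10 under Hamilton and 9 under Adams.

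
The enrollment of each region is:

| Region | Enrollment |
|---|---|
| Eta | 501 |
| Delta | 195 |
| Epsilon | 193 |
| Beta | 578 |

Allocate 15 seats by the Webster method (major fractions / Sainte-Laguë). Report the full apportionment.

Eta=5, Delta=2, Epsilon=2, Beta=6

Standard divisor 1467/15 ≈ 97.8; standard quotas: Eta 5.123, Delta 1.994, Epsilon 1.973, Beta 5.910.
Rounding to the nearest integer gives Eta 5, Delta 2, Epsilon 2, Beta 6 — total 15, matching the house size, so no adjustment is needed.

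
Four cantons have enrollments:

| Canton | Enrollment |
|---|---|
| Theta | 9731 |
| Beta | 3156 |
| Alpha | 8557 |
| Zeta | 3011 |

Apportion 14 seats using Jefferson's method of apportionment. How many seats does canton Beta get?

2

Standard divisor 24455/14 ≈ 1746.786; standard quotas: Theta 5.571, Beta 1.807, Alpha 4.899, Zeta 1.724.
Rounding down gives 5, 1, 4, 1 = 11 seats, so the divisor must be adjusted.
With modified divisor 1540: modified quotas Theta 6.319, Beta 2.049, Alpha 5.556, Zeta 1.955.
Rounding down: Theta 6, Beta 2, Alpha 5, Zeta 1 (total 14).
Beta receives 2.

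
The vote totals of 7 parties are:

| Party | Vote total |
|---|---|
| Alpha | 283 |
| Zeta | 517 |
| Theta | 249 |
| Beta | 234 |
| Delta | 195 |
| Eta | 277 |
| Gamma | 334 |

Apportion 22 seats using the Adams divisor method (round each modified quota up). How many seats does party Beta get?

Standard divisor 2089/22 ≈ 94.955; standard quotas: Alpha 2.980, Zeta 5.445, Theta 2.622, Beta 2.464, Delta 2.054, Eta 2.917, Gamma 3.517.
Rounding up gives 3, 6, 3, 3, 3, 3, 4 = 25 seats, so the divisor must be adjusted.
With modified divisor 114: modified quotas Alpha 2.482, Zeta 4.535, Theta 2.184, Beta 2.053, Delta 1.711, Eta 2.430, Gamma 2.930.
Rounding up: Alpha 3, Zeta 5, Theta 3, Beta 3, Delta 2, Eta 3, Gamma 3 (total 22).
Beta receives 3.

3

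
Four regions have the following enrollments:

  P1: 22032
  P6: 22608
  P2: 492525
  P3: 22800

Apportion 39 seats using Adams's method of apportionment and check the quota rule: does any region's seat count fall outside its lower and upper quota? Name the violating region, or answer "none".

P2

Standard quotas: P1 1.534, P6 1.575, P2 34.303, P3 1.588.
Adams allocation: P1 2, P6 2, P2 33, P3 2.
P2 has quota 34.303 (lower 34, upper 35) but receives 33 — outside the quota interval.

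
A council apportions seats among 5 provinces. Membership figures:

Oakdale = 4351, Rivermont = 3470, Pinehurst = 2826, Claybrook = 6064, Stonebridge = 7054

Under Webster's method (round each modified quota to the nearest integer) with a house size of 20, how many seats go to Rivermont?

3

Standard divisor 23765/20 ≈ 1188.25; standard quotas: Oakdale 3.662, Rivermont 2.920, Pinehurst 2.378, Claybrook 5.103, Stonebridge 5.936.
Rounding to the nearest integer gives Oakdale 4, Rivermont 3, Pinehurst 2, Claybrook 5, Stonebridge 6 — total 20, matching the house size, so no adjustment is needed.
Rivermont receives 3.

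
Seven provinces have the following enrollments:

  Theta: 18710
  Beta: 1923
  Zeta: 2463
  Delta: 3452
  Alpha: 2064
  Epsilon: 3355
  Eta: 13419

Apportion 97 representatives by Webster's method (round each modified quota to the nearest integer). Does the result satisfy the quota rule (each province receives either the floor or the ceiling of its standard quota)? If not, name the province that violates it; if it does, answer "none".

Standard quotas: Theta 39.987, Beta 4.110, Zeta 5.264, Delta 7.378, Alpha 4.411, Epsilon 7.170, Eta 28.679.
Webster allocation: Theta 41, Beta 4, Zeta 5, Delta 7, Alpha 4, Epsilon 7, Eta 29.
Theta has quota 39.987 (lower 39, upper 40) but receives 41 — outside the quota interval.

Theta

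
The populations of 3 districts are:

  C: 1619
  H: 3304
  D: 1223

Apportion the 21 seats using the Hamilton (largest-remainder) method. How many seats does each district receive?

Standard divisor: 6146 ÷ 21 ≈ 292.667.
Standard quotas: C 5.532, H 11.289, D 4.179.
Lower quotas: C 5, H 11, D 4 (sum 20, leaving 1 seat).
Remainders in descending order: C 0.532, H 0.289, D 0.179.
Largest remainder: C receives the extra seat.

C=6, H=11, D=4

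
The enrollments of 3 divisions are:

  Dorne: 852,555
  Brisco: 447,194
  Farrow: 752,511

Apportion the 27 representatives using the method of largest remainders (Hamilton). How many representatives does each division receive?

Dorne 11, Brisco 6, Farrow 10

The standard divisor is 2052260/27 ≈ 76009.63.
Standard quotas: Dorne 11.2164, Brisco 5.8834, Farrow 9.9002.
Lower quotas: Dorne 11, Brisco 5, Farrow 9 (sum 25, leaving 2 seats).
Remainders in descending order: Farrow 0.9002, Brisco 0.8834, Dorne 0.2164.
The surplus seats go to Farrow, Brisco.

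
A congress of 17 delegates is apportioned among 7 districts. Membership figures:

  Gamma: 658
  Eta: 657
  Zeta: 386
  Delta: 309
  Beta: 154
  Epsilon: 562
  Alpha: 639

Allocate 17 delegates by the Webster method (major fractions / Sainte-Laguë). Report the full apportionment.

Standard divisor 3365/17 ≈ 197.941; standard quotas: Gamma 3.324, Eta 3.319, Zeta 1.950, Delta 1.561, Beta 0.778, Epsilon 2.839, Alpha 3.228.
Rounding to the nearest integer gives Gamma 3, Eta 3, Zeta 2, Delta 2, Beta 1, Epsilon 3, Alpha 3 — total 17, matching the house size, so no adjustment is needed.

Gamma=3, Eta=3, Zeta=2, Delta=2, Beta=1, Epsilon=3, Alpha=3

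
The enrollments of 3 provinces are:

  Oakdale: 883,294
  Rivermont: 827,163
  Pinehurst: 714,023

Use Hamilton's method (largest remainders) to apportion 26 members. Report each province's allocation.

Total 2424480; standard divisor 2424480/26 ≈ 93249.231.
Standard quotas: Oakdale 9.4724, Rivermont 8.8705, Pinehurst 7.6571.
Lower quotas: Oakdale 9, Rivermont 8, Pinehurst 7 (sum 24, leaving 2 seats).
Remainders in descending order: Rivermont 0.8705, Pinehurst 0.6571, Oakdale 0.4724.
The surplus seats go to Rivermont, Pinehurst.

Oakdale 9, Rivermont 9, Pinehurst 8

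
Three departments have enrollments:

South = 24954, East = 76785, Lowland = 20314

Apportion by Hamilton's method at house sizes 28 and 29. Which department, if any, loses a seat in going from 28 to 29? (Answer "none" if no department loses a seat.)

none

At 28 seats: South 6, East 17, Lowland 5.
At 29 seats: South 6, East 18, Lowland 5.
No department's allocation decreased.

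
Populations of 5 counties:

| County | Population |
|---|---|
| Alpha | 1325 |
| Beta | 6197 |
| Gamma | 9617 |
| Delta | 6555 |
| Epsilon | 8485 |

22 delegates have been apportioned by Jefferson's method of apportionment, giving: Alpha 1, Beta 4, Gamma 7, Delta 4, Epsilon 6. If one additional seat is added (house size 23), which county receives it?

Priority for the next seat is population ÷ (current seats + 1).
Priorities: Alpha 662.500, Beta 1239.400, Gamma 1202.125, Delta 1311.000, Epsilon 1212.143.
Highest priority: Delta.

Delta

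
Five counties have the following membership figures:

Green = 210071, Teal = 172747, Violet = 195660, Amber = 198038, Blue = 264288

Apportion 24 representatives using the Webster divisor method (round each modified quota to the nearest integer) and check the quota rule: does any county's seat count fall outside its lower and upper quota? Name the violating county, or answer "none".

none

Standard quotas: Green 4.844, Teal 3.983, Violet 4.512, Amber 4.567, Blue 6.094.
Webster allocation: Green 5, Teal 4, Violet 4, Amber 5, Blue 6.
Every allocation lies between the lower and upper quota.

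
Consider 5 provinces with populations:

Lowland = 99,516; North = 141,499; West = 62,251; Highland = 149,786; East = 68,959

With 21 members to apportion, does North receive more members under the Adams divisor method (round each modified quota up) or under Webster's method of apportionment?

Webster

Adams: Lowland 4, North 5, West 3, Highland 6, East 3.
Webster: Lowland 4, North 6, West 2, Highland 6, East 3.
North gets 5 under Adams and 6 under Webster.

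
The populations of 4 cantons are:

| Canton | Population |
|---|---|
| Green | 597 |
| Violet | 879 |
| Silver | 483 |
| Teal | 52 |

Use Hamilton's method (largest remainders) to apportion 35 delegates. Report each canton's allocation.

Green: 10, Violet: 15, Silver: 9, Teal: 1

The standard divisor is 2011/35 ≈ 57.457.
Standard quotas: Green 10.390, Violet 15.298, Silver 8.406, Teal 0.905.
Lower quotas: Green 10, Violet 15, Silver 8, Teal 0 (sum 33, leaving 2 seats).
Remainders in descending order: Teal 0.905, Silver 0.406, Green 0.390, Violet 0.298.
Largest remainders: Teal, Silver receive the extra seats.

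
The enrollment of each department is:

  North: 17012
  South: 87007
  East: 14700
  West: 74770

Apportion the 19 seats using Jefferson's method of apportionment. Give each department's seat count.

Standard divisor 193489/19 ≈ 10183.632; standard quotas: North 1.671, South 8.544, East 1.443, West 7.342.
Rounding down gives 1, 8, 1, 7 = 17 seats, so the divisor must be adjusted.
With modified divisor 9000: modified quotas North 1.890, South 9.667, East 1.633, West 8.308.
Rounding down: North 1, South 9, East 1, West 8 (total 19).

North 1, South 9, East 1, West 8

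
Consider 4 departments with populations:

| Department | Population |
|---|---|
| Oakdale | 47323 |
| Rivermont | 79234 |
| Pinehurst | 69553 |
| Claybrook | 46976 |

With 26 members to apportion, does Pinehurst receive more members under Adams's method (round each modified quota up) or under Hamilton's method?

Adams: Oakdale 5, Rivermont 8, Pinehurst 8, Claybrook 5.
Hamilton: Oakdale 5, Rivermont 9, Pinehurst 7, Claybrook 5.
Pinehurst gets 8 under Adams and 7 under Hamilton.

Adams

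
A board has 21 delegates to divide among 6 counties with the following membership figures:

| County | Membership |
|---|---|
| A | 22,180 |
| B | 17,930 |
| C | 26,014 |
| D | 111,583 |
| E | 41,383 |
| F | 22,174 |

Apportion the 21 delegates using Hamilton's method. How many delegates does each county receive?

A=2; B=1; C=2; D=10; E=4; F=2

Total 241264; standard divisor 241264/21 ≈ 11488.762.
Standard quotas: A 1.9306, B 1.5607, C 2.2643, D 9.7124, E 3.6020, F 1.9301.
Lower quotas: A 1, B 1, C 2, D 9, E 3, F 1 (sum 17, leaving 4 seats).
Remainders in descending order: A 0.9306, F 0.9301, D 0.7124, E 0.6020, B 0.5607, C 0.2643.
Largest remainders: A, F, D, E receive the extra seats.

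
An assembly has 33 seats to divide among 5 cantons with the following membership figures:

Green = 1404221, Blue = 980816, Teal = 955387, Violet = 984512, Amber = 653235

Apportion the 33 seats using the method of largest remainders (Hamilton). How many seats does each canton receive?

Standard divisor: 4978171 ÷ 33 ≈ 150853.667.
Standard quotas: Green 9.3085, Blue 6.5018, Teal 6.3332, Violet 6.5263, Amber 4.3303.
Lower quotas: Green 9, Blue 6, Teal 6, Violet 6, Amber 4 (sum 31, leaving 2 seats).
Remainders in descending order: Violet 0.5263, Blue 0.5018, Teal 0.3332, Amber 0.3303, Green 0.3085.
The surplus seats go to Violet, Blue.

Green=9, Blue=7, Teal=6, Violet=7, Amber=4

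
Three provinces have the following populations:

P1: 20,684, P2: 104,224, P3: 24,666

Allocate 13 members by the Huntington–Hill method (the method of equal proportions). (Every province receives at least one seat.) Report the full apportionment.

P1 2, P2 9, P3 2

With divisor 11635: modified quotas P1 1.778, P2 8.958, P3 2.120.
Geometric-mean thresholds: P1 √(1·2)=1.414, P2 √(8·9)=8.485, P3 √(2·3)=2.449.
Each quota rounded against its threshold gives P1 2, P2 9, P3 2 (total 13).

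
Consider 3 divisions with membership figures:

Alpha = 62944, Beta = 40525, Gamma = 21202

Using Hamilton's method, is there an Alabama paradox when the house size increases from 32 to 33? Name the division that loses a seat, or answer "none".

At 32 seats: Alpha 16, Beta 10, Gamma 6.
At 33 seats: Alpha 17, Beta 11, Gamma 5.
Gamma drops from 6 to 5.

Gamma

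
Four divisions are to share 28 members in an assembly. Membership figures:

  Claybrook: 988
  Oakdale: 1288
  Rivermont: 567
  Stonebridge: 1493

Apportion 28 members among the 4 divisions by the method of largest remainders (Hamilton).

Total 4336; standard divisor 4336/28 ≈ 154.857.
Standard quotas: Claybrook 6.380, Oakdale 8.317, Rivermont 3.661, Stonebridge 9.641.
Lower quotas: Claybrook 6, Oakdale 8, Rivermont 3, Stonebridge 9 (sum 26, leaving 2 seats).
Remainders in descending order: Rivermont 0.661, Stonebridge 0.641, Claybrook 0.380, Oakdale 0.317.
Largest remainders: Rivermont, Stonebridge receive the extra seats.

Claybrook=6; Oakdale=8; Rivermont=4; Stonebridge=10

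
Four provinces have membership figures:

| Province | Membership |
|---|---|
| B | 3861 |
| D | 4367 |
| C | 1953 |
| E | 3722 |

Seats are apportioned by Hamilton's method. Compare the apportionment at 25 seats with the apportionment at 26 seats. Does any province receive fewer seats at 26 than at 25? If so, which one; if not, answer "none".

At 25 seats: B 7, D 8, C 3, E 7.
At 26 seats: B 7, D 8, C 4, E 7.
No province's allocation decreased.

none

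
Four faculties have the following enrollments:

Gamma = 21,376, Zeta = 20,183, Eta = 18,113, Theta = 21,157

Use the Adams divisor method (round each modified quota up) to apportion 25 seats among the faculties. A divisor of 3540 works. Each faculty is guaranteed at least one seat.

Gamma=7; Zeta=6; Eta=6; Theta=6

With modified divisor 3540: modified quotas Gamma 6.038, Zeta 5.701, Eta 5.117, Theta 5.977.
Rounding up: Gamma 7, Zeta 6, Eta 6, Theta 6 (total 25).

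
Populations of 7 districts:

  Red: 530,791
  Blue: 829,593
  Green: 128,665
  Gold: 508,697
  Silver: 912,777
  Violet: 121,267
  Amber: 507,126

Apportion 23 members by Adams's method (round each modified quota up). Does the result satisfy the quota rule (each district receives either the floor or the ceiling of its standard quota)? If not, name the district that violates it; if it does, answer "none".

none

Standard quotas: Red 3.450, Blue 5.392, Green 0.836, Gold 3.306, Silver 5.932, Violet 0.788, Amber 3.296.
Adams allocation: Red 4, Blue 5, Green 1, Gold 3, Silver 6, Violet 1, Amber 3.
Every allocation lies between the lower and upper quota.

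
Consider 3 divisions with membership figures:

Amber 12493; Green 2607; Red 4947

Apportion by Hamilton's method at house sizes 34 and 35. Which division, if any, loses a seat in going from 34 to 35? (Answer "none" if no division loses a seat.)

At 34 seats: Amber 21, Green 5, Red 8.
At 35 seats: Amber 22, Green 4, Red 9.
Green drops from 5 to 4.

Green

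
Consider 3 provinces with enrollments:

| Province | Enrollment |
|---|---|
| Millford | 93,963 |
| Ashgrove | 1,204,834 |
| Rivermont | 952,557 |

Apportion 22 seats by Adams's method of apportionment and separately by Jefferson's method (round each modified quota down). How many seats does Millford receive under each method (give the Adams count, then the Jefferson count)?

Adams: Millford 1, Ashgrove 12, Rivermont 9.
Jefferson: Millford 0, Ashgrove 12, Rivermont 10.
Millford gets 1 under Adams and 0 under Jefferson.

1 and 0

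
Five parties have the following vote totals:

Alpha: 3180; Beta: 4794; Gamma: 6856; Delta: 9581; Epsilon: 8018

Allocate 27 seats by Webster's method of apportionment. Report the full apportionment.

Alpha 3; Beta 4; Gamma 6; Delta 8; Epsilon 6

Standard divisor 32429/27 ≈ 1201.074; standard quotas: Alpha 2.648, Beta 3.991, Gamma 5.708, Delta 7.977, Epsilon 6.676.
Rounding to the nearest integer gives 3, 4, 6, 8, 7 = 28 seats, so the divisor must be adjusted.
With modified divisor 1240: modified quotas Alpha 2.565, Beta 3.866, Gamma 5.529, Delta 7.727, Epsilon 6.466.
Rounding to the nearest integer: Alpha 3, Beta 4, Gamma 6, Delta 8, Epsilon 6 (total 27).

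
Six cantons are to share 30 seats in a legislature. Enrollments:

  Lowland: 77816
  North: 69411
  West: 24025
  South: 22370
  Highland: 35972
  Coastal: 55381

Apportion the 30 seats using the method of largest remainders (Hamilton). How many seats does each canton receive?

The standard divisor is 284975/30 ≈ 9499.167.
Standard quotas: Lowland 8.1919, North 7.3071, West 2.5292, South 2.3549, Highland 3.7869, Coastal 5.8301.
Lower quotas: Lowland 8, North 7, West 2, South 2, Highland 3, Coastal 5 (sum 27, leaving 3 seats).
Remainders in descending order: Coastal 0.8301, Highland 0.7869, West 0.5292, South 0.3549, North 0.3071, Lowland 0.1919.
The surplus seats go to Coastal, Highland, West.

Lowland 8, North 7, West 3, South 2, Highland 4, Coastal 6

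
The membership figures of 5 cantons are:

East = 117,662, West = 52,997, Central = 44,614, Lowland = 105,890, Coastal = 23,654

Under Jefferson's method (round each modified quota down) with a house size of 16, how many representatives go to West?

2

Standard divisor 344817/16 ≈ 21551.062; standard quotas: East 5.460, West 2.459, Central 2.070, Lowland 4.913, Coastal 1.098.
Rounding down gives 5, 2, 2, 4, 1 = 14 seats, so the divisor must be adjusted.
With modified divisor 18600: modified quotas East 6.326, West 2.849, Central 2.399, Lowland 5.693, Coastal 1.272.
Rounding down: East 6, West 2, Central 2, Lowland 5, Coastal 1 (total 16).
West receives 2.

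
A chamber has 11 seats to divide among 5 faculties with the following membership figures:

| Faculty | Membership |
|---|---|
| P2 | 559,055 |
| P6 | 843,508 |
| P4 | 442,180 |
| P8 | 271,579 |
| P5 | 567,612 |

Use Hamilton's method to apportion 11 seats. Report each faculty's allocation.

The standard divisor is 2683934/11 = 243994.
Standard quotas: P2 2.2913, P6 3.4571, P4 1.8123, P8 1.1131, P5 2.3263.
Lower quotas: P2 2, P6 3, P4 1, P8 1, P5 2 (sum 9, leaving 2 seats).
Remainders in descending order: P4 0.8123, P6 0.4571, P5 0.3263, P2 0.2913, P8 0.1131.
The surplus seats go to P4, P6.

P2 2, P6 4, P4 2, P8 1, P5 2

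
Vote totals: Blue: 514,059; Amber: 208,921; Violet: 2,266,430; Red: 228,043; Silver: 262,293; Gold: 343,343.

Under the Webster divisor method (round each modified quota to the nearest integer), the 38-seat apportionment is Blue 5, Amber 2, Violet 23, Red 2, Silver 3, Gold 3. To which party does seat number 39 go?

Gold

Priority for the next seat is population ÷ (current seats + 0.5).
Priorities: Blue 93465.273, Amber 83568.400, Violet 96443.830, Red 91217.200, Silver 74940.857, Gold 98098.000.
Highest priority: Gold.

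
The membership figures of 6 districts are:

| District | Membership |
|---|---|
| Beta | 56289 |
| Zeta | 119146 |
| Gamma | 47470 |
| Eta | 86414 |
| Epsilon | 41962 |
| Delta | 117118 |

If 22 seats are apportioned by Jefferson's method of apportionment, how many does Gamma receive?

Standard divisor 468399/22 ≈ 21290.864; standard quotas: Beta 2.644, Zeta 5.596, Gamma 2.230, Eta 4.059, Epsilon 1.971, Delta 5.501.
Rounding down gives 2, 5, 2, 4, 1, 5 = 19 seats, so the divisor must be adjusted.
With modified divisor 19100: modified quotas Beta 2.947, Zeta 6.238, Gamma 2.485, Eta 4.524, Epsilon 2.197, Delta 6.132.
Rounding down: Beta 2, Zeta 6, Gamma 2, Eta 4, Epsilon 2, Delta 6 (total 22).
Gamma receives 2.

2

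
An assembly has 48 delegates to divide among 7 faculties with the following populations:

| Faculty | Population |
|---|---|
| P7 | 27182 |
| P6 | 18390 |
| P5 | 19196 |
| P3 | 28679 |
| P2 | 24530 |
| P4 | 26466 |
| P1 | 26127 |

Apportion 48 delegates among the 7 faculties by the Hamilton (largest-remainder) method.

The standard divisor is 170570/48 ≈ 3553.542.
Standard quotas: P7 7.6493, P6 5.1751, P5 5.4019, P3 8.0705, P2 6.9030, P4 7.4478, P1 7.3524.
Lower quotas: P7 7, P6 5, P5 5, P3 8, P2 6, P4 7, P1 7 (sum 45, leaving 3 seats).
Remainders in descending order: P2 0.9030, P7 0.6493, P4 0.4478, P5 0.4019, P1 0.3524, P6 0.1751, P3 0.0705.
The surplus seats go to P2, P7, P4.

P7 8, P6 5, P5 5, P3 8, P2 7, P4 8, P1 7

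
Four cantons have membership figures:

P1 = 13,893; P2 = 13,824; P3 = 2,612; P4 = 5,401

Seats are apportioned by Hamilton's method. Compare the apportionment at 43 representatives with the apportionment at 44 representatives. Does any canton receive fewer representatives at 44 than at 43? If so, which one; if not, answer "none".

At 43 seats: P1 17, P2 17, P3 3, P4 6.
At 44 seats: P1 17, P2 17, P3 3, P4 7.
No canton's allocation decreased.

none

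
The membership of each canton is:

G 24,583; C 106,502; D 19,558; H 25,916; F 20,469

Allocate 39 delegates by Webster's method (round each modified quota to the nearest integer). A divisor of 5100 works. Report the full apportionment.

With modified divisor 5100: modified quotas G 4.820, C 20.883, D 3.835, H 5.082, F 4.014.
Rounding to the nearest integer: G 5, C 21, D 4, H 5, F 4 (total 39).

G: 5; C: 21; D: 4; H: 5; F: 4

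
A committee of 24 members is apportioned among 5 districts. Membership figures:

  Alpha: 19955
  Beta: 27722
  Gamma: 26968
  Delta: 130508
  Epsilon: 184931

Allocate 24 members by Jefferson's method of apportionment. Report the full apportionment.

Alpha=1; Beta=1; Gamma=1; Delta=9; Epsilon=12

Standard divisor 390084/24 ≈ 16253.5; standard quotas: Alpha 1.228, Beta 1.706, Gamma 1.659, Delta 8.030, Epsilon 11.378.
Rounding down gives 1, 1, 1, 8, 11 = 22 seats, so the divisor must be adjusted.
With modified divisor 14400: modified quotas Alpha 1.386, Beta 1.925, Gamma 1.873, Delta 9.063, Epsilon 12.842.
Rounding down: Alpha 1, Beta 1, Gamma 1, Delta 9, Epsilon 12 (total 24).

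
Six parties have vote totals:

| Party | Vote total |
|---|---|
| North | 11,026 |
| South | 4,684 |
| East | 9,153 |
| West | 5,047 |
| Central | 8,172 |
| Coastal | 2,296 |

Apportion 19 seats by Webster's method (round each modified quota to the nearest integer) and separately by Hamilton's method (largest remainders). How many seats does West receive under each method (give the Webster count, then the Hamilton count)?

Webster: North 5, South 2, East 5, West 2, Central 4, Coastal 1.
Hamilton: North 5, South 2, East 4, West 3, Central 4, Coastal 1.
West gets 2 under Webster and 3 under Hamilton.

2 and 3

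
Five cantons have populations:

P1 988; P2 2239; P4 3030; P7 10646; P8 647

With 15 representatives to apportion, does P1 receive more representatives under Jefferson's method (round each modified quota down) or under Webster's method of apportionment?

Webster

Jefferson: P1 0, P2 2, P4 3, P7 10, P8 0.
Webster: P1 1, P2 2, P4 2, P7 9, P8 1.
P1 gets 0 under Jefferson and 1 under Webster.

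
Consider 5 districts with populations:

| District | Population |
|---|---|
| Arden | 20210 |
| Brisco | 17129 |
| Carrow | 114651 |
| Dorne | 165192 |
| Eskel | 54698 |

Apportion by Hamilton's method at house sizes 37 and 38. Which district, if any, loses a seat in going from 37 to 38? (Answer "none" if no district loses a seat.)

Eskel

At 37 seats: Arden 2, Brisco 2, Carrow 11, Dorne 16, Eskel 6.
At 38 seats: Arden 2, Brisco 2, Carrow 12, Dorne 17, Eskel 5.
Eskel drops from 6 to 5.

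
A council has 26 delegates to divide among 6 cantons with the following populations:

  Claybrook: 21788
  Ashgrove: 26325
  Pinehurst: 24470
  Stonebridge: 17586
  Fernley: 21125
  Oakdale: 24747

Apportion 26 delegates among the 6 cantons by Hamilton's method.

The standard divisor is 136041/26 ≈ 5232.346.
Standard quotas: Claybrook 4.1641, Ashgrove 5.0312, Pinehurst 4.6767, Stonebridge 3.3610, Fernley 4.0374, Oakdale 4.7296.
Lower quotas: Claybrook 4, Ashgrove 5, Pinehurst 4, Stonebridge 3, Fernley 4, Oakdale 4 (sum 24, leaving 2 seats).
Remainders in descending order: Oakdale 0.7296, Pinehurst 0.6767, Stonebridge 0.3610, Claybrook 0.1641, Fernley 0.0374, Ashgrove 0.0312.
Largest remainders: Oakdale, Pinehurst receive the extra seats.

Claybrook 4; Ashgrove 5; Pinehurst 5; Stonebridge 3; Fernley 4; Oakdale 5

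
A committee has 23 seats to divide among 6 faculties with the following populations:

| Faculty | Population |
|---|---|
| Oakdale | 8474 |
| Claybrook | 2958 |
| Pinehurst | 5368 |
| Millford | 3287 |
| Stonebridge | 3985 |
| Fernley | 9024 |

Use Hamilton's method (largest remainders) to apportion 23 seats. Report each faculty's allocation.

The standard divisor is 33096/23 ≈ 1438.957.
Standard quotas: Oakdale 5.8890, Claybrook 2.0557, Pinehurst 3.7305, Millford 2.2843, Stonebridge 2.7694, Fernley 6.2712.
Lower quotas: Oakdale 5, Claybrook 2, Pinehurst 3, Millford 2, Stonebridge 2, Fernley 6 (sum 20, leaving 3 seats).
Remainders in descending order: Oakdale 0.8890, Stonebridge 0.7694, Pinehurst 0.7305, Millford 0.2843, Fernley 0.2712, Claybrook 0.0557.
The surplus seats go to Oakdale, Stonebridge, Pinehurst.

Oakdale 6, Claybrook 2, Pinehurst 4, Millford 2, Stonebridge 3, Fernley 6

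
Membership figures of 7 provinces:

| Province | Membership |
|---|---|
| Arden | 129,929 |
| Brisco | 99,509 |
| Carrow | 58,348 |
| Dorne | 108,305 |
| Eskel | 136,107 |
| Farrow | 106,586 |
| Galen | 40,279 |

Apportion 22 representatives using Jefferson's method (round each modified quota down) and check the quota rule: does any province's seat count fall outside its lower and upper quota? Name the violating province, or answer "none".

none

Standard quotas: Arden 4.209, Brisco 3.224, Carrow 1.890, Dorne 3.509, Eskel 4.410, Farrow 3.453, Galen 1.305.
Jefferson allocation: Arden 4, Brisco 3, Carrow 2, Dorne 4, Eskel 5, Farrow 3, Galen 1.
Every allocation lies between the lower and upper quota.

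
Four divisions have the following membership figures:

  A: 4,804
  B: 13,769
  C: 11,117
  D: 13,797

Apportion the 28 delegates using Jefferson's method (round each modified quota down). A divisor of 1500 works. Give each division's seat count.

With modified divisor 1500: modified quotas A 3.203, B 9.179, C 7.411, D 9.198.
Rounding down: A 3, B 9, C 7, D 9 (total 28).

A 3, B 9, C 7, D 9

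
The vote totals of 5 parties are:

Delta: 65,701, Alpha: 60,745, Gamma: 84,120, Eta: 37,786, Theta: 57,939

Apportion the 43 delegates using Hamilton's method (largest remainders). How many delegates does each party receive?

Standard divisor: 306291 ÷ 43 ≈ 7123.047.
Standard quotas: Delta 9.2237, Alpha 8.5280, Gamma 11.8096, Eta 5.3048, Theta 8.1340.
Lower quotas: Delta 9, Alpha 8, Gamma 11, Eta 5, Theta 8 (sum 41, leaving 2 seats).
Remainders in descending order: Gamma 0.8096, Alpha 0.5280, Eta 0.3048, Delta 0.2237, Theta 0.1340.
The surplus seats go to Gamma, Alpha.

Delta 9, Alpha 9, Gamma 12, Eta 5, Theta 8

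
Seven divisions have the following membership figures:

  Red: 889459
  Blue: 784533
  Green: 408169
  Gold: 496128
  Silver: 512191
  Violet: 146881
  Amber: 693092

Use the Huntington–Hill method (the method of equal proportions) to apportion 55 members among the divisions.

With divisor 72136: modified quotas Red 12.330, Blue 10.876, Green 5.658, Gold 6.878, Silver 7.100, Violet 2.036, Amber 9.608.
Geometric-mean thresholds: Red √(12·13)=12.490, Blue √(10·11)=10.488, Green √(5·6)=5.477, Gold √(6·7)=6.481, Silver √(7·8)=7.483, Violet √(2·3)=2.449, Amber √(9·10)=9.487.
Each quota rounded against its threshold gives Red 12, Blue 11, Green 6, Gold 7, Silver 7, Violet 2, Amber 10 (total 55).

Red 12, Blue 11, Green 6, Gold 7, Silver 7, Violet 2, Amber 10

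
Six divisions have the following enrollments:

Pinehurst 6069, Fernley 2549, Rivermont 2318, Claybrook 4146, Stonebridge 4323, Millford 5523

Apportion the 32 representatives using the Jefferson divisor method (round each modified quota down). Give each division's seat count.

Standard divisor 24928/32 ≈ 779; standard quotas: Pinehurst 7.791, Fernley 3.272, Rivermont 2.976, Claybrook 5.322, Stonebridge 5.549, Millford 7.090.
Rounding down gives 7, 3, 2, 5, 5, 7 = 29 seats, so the divisor must be adjusted.
With modified divisor 700: modified quotas Pinehurst 8.670, Fernley 3.641, Rivermont 3.311, Claybrook 5.923, Stonebridge 6.176, Millford 7.890.
Rounding down: Pinehurst 8, Fernley 3, Rivermont 3, Claybrook 5, Stonebridge 6, Millford 7 (total 32).

Pinehurst: 8, Fernley: 3, Rivermont: 3, Claybrook: 5, Stonebridge: 6, Millford: 7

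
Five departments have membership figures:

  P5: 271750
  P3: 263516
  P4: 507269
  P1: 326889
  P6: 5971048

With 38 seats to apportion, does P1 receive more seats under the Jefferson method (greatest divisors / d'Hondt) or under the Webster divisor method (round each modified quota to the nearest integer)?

Webster

Jefferson: P5 1, P3 1, P4 2, P1 1, P6 33.
Webster: P5 1, P3 1, P4 3, P1 2, P6 31.
P1 gets 1 under Jefferson and 2 under Webster.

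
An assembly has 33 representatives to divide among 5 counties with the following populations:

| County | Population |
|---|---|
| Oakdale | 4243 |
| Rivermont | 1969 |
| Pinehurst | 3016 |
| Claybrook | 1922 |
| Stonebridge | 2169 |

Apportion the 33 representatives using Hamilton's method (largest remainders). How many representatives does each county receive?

Oakdale 11, Rivermont 5, Pinehurst 7, Claybrook 5, Stonebridge 5

Standard divisor: 13319 ÷ 33 ≈ 403.606.
Standard quotas: Oakdale 10.513, Rivermont 4.879, Pinehurst 7.473, Claybrook 4.762, Stonebridge 5.374.
Lower quotas: Oakdale 10, Rivermont 4, Pinehurst 7, Claybrook 4, Stonebridge 5 (sum 30, leaving 3 seats).
Remainders in descending order: Rivermont 0.879, Claybrook 0.762, Oakdale 0.513, Pinehurst 0.473, Stonebridge 0.374.
The surplus seats go to Rivermont, Claybrook, Oakdale.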